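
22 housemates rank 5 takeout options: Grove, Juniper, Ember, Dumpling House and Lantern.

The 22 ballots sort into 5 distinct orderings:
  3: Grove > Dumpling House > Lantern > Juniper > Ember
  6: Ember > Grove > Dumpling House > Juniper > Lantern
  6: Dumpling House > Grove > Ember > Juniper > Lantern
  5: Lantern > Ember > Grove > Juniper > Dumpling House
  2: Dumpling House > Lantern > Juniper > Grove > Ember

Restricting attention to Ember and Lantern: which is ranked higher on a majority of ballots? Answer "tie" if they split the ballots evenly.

Ballots ranking Ember above Lantern: 6 + 6 = 12.
Ballots ranking Lantern above Ember: 22 − 12 = 10.
Ember wins the head-to-head 12–10.

Ember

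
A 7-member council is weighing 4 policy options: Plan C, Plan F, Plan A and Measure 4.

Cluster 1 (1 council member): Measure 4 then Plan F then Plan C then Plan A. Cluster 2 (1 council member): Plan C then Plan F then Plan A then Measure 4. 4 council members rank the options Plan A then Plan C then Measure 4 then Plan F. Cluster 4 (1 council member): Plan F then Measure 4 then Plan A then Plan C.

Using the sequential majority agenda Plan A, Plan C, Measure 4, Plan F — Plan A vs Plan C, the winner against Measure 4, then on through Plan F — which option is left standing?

Round 1: Plan A vs Plan C — 5–2, Plan A advances.
Round 2: Plan A vs Measure 4 — 5–2, Plan A advances.
Round 3: Plan A vs Plan F — 4–3, Plan A advances.
Plan A survives the agenda.

Plan A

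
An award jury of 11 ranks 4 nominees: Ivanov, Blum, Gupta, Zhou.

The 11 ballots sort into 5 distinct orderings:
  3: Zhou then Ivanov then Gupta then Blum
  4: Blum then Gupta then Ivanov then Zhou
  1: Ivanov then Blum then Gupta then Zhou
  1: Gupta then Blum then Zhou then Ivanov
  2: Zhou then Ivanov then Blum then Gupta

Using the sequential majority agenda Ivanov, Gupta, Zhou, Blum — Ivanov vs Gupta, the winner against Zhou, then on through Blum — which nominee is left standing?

Blum

Round 1: Ivanov vs Gupta — 6–5, Ivanov advances.
Round 2: Ivanov vs Zhou — 5–6, Zhou advances.
Round 3: Zhou vs Blum — 5–6, Blum advances.
The agenda winner is Blum.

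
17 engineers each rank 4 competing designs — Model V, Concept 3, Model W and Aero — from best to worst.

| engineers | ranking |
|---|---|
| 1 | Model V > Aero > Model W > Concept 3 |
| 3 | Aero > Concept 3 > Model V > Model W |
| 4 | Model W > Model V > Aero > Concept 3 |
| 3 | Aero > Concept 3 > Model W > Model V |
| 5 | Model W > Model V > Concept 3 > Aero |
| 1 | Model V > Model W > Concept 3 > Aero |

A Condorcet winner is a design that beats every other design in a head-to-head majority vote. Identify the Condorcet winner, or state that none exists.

Model W

Pairwise majorities:
Model V vs Concept 3: Model V, 11–6.
Model V vs Model W: Model W, 12–5.
Model V vs Aero: Model V, 11–6.
Concept 3 vs Model W: Model W, 11–6.
Concept 3–Aero: Aero 11–6.
Model W vs Aero: Model W wins 10–7.
Model W wins every pairwise contest, so Model W is the Condorcet winner.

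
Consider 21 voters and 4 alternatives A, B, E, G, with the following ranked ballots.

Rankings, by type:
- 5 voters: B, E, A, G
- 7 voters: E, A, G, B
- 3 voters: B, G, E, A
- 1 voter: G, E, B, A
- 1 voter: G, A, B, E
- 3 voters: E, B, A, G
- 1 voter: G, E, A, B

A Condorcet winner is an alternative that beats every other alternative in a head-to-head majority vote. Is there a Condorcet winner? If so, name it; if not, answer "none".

Check each pair by majority over 21 ballots:
A vs B: A preferred on 7+1+1 = 9 ballots; B wins 12–9.
A vs E: 1 to 20, E.
A vs G: A preferred on 5+7+3 = 15 ballots; A wins 15–6.
B vs E: 9 to 12, E.
B vs G: B preferred on 5+3+3 = 11 ballots; B wins 11–10.
E vs G: 5+7+3 = 15 for E, 6 for G — E by 15–6.
E beats each of A, B, G — E is the Condorcet winner.

E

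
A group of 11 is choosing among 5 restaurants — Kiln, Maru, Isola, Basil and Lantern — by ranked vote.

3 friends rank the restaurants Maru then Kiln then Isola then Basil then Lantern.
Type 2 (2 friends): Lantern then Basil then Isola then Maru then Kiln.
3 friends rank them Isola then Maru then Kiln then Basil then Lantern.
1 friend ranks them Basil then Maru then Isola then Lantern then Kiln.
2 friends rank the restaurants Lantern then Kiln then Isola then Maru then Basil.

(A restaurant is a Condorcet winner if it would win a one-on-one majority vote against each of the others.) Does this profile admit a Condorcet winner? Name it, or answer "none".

Isola

Pairwise majorities:
Kiln vs Maru: Maru wins 9–2.
Kiln vs Isola: Kiln is ranked higher on 3+2 = 5 ballots, Isola on 6. Isola wins 6–5.
Kiln vs Basil: Kiln wins 8–3.
Kiln vs Lantern: Kiln, 6–5.
Maru vs Isola: 3+1 = 4 for Maru, 7 for Isola — Isola by 7–4.
Maru vs Basil: Maru, 8–3.
Maru vs Lantern: Maru wins 7–4.
Isola vs Basil: Isola wins 8–3.
Isola vs Lantern: 3+3+1 = 7 for Isola, 4 for Lantern — Isola by 7–4.
Basil vs Lantern: Basil, 7–4.
Isola defeats every rival head-to-head and is the Condorcet winner.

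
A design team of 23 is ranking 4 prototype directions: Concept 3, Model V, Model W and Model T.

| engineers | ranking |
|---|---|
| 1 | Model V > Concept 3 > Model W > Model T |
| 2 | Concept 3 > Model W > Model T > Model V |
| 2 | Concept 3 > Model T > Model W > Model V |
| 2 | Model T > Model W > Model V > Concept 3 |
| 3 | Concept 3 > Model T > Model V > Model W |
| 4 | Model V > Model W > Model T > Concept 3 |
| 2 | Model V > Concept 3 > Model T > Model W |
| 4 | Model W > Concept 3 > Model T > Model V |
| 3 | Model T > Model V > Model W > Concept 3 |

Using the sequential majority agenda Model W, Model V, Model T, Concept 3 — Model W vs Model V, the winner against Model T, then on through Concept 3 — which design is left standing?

Concept 3

Round 1: Model W vs Model V — 10–13, Model V advances.
Round 2: Model V vs Model T — 7–16, Model T advances.
Round 3: Model T vs Concept 3 — 9–14, Concept 3 advances.
The agenda winner is Concept 3.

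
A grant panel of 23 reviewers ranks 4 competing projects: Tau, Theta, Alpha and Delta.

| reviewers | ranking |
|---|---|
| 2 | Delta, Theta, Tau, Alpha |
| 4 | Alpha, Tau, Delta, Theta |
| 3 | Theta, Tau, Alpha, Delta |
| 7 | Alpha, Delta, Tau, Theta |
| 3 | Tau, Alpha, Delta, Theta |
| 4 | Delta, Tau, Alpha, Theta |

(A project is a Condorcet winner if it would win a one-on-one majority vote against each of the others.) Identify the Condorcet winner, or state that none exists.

Head-to-head results (23 reviewers):
Tau vs Theta: Tau, 18–5.
Tau vs Alpha: Tau, 12–11.
Tau vs Delta: Delta, 13–10.
Theta–Alpha: Alpha 18–5.
Theta–Delta: Delta 20–3.
Alpha vs Delta: Alpha wins 17–6.
Every project loses at least once (Tau loses to Delta; Theta loses to Tau; Alpha loses to Tau; Delta loses to Alpha). The majority relation contains the cycle Tau > Alpha > Delta > Tau, so there is no Condorcet winner.

none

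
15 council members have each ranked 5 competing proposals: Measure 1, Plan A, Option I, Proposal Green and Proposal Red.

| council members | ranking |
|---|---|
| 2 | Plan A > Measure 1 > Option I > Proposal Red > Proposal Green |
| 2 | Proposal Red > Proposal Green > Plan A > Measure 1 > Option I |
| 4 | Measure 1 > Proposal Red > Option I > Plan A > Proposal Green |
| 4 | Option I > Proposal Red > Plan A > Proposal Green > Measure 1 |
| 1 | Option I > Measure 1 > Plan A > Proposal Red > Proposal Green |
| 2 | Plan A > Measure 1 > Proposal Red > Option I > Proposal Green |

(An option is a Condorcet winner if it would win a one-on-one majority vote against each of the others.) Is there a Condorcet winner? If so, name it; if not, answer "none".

none

Head-to-head results (15 council members):
Measure 1 vs Plan A: 4+1 = 5 for Measure 1, 10 for Plan A — Plan A by 10–5.
Measure 1 vs Option I: Measure 1 preferred on 2+2+4+2 = 10 ballots; Measure 1 wins 10–5.
Measure 1 vs Proposal Green: Measure 1 preferred on 2+4+1+2 = 9 ballots; Measure 1 wins 9–6.
Measure 1 vs Proposal Red: Measure 1 preferred on 2+4+1+2 = 9 ballots; Measure 1 wins 9–6.
Plan A vs Option I: 2+2+2 = 6 for Plan A, 9 for Option I — Option I by 9–6.
Plan A vs Proposal Green: Plan A preferred on 2+4+4+1+2 = 13 ballots; Plan A wins 13–2.
Plan A vs Proposal Red: 2+1+2 = 5 for Plan A, 10 for Proposal Red — Proposal Red by 10–5.
Option I vs Proposal Green: Option I preferred on 2+4+4+1+2 = 13 ballots; Option I wins 13–2.
Option I vs Proposal Red: 2+4+1 = 7 for Option I, 8 for Proposal Red — Proposal Red by 8–7.
Proposal Green vs Proposal Red: Proposal Green preferred on 0 ballots; Proposal Red wins 15–0.
Each option drops at least one matchup (Measure 1 loses to Plan A; Plan A loses to Option I; Option I loses to Measure 1; Proposal Green loses to Measure 1; Proposal Red loses to Measure 1); the cycle Measure 1 → Option I → Plan A → Measure 1 rules out a Condorcet winner.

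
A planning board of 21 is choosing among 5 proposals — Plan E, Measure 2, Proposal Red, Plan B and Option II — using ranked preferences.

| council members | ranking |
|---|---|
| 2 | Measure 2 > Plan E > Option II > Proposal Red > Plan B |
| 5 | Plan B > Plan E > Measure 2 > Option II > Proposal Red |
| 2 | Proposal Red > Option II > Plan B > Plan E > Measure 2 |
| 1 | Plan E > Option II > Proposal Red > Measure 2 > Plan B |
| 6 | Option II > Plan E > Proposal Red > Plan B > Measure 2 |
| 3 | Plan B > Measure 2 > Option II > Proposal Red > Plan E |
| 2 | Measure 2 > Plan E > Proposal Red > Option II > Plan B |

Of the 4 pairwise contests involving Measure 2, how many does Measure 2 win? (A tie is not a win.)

Measure 2 against each rival (21 council members):
Measure 2 vs Plan E: Plan E wins 14–7.
Measure 2 vs Proposal Red: Measure 2, 12–9.
Measure 2 vs Plan B: 5 to 16, Plan B.
Measure 2 vs Option II: 12 to 9, Measure 2.
Measure 2 beats Proposal Red, Option II; loses to Plan E, Plan B — 2 pairwise wins.

2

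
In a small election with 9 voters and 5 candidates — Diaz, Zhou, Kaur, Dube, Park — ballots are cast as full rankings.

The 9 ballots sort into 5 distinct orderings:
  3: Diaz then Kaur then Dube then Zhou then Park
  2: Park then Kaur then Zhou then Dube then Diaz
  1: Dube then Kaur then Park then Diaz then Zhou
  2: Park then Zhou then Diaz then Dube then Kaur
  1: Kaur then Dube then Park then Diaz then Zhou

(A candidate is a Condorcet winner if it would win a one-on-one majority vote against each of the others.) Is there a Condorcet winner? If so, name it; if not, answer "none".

none

Pairwise majorities:
Diaz vs Zhou: Diaz wins 5–4.
Diaz vs Kaur: Diaz preferred on 3+2 = 5 ballots; Diaz wins 5–4.
Diaz vs Dube: Diaz is ranked higher on 3+2 = 5 ballots, Dube on 4. Diaz wins 5–4.
Diaz vs Park: 3 to 6, Park.
Zhou vs Kaur: Kaur wins 7–2.
Zhou vs Dube: 4 to 5, Dube.
Zhou vs Park: Park wins 6–3.
Kaur–Dube: Kaur 6–3.
Kaur vs Park: Kaur wins 5–4.
Dube vs Park: 3+1+1 = 5 for Dube, 4 for Park — Dube by 5–4.
Every candidate loses at least once (Diaz loses to Park; Zhou loses to Diaz; Kaur loses to Diaz; Dube loses to Diaz; Park loses to Kaur). The majority relation contains the cycle Diaz > Kaur > Park > Diaz, so there is no Condorcet winner.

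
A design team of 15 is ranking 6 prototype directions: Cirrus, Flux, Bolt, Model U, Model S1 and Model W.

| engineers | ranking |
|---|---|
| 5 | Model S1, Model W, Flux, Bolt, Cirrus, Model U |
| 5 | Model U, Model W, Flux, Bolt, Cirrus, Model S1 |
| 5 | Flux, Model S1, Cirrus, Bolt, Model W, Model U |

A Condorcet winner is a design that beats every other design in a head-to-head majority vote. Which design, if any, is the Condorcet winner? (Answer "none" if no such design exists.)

none

Head-to-head results (15 engineers):
Cirrus–Flux: Flux 15–0.
Cirrus–Bolt: Bolt 10–5.
Cirrus vs Model U: Cirrus, 10–5.
Cirrus vs Model S1: Model S1 wins 10–5.
Cirrus vs Model W: Model W, 10–5.
Flux–Bolt: Flux 15–0.
Flux–Model U: Flux 10–5.
Flux vs Model S1: Flux, 10–5.
Flux vs Model W: Model W, 10–5.
Bolt vs Model U: Bolt wins 10–5.
Bolt–Model S1: Model S1 10–5.
Bolt vs Model W: Model W, 10–5.
Model U vs Model S1: Model S1, 10–5.
Model U–Model W: Model W 10–5.
Model S1 vs Model W: Model S1, 10–5.
Each design drops at least one matchup (Cirrus loses to Flux; Flux loses to Model W; Bolt loses to Flux; Model U loses to Cirrus; Model S1 loses to Flux; Model W loses to Model S1); the cycle Flux → Model S1 → Model W → Flux rules out a Condorcet winner.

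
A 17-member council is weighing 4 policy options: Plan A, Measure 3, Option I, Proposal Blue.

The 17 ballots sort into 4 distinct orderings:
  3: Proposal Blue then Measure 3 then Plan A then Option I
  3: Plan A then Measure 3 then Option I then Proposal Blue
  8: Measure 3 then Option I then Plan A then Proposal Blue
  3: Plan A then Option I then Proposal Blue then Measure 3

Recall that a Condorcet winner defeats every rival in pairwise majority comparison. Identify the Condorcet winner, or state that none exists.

Measure 3

Head-to-head results (17 council members):
Plan A vs Measure 3: 6 to 11, Measure 3.
Plan A vs Option I: Plan A preferred on 3+3+3 = 9 ballots; Plan A wins 9–8.
Plan A vs Proposal Blue: Plan A is ranked higher on 3+8+3 = 14 ballots, Proposal Blue on 3. Plan A wins 14–3.
Measure 3 vs Option I: Measure 3 is ranked higher on 3+3+8 = 14 ballots, Option I on 3. Measure 3 wins 14–3.
Measure 3 vs Proposal Blue: 3+8 = 11 for Measure 3, 6 for Proposal Blue — Measure 3 by 11–6.
Option I vs Proposal Blue: 14 to 3, Option I.
Measure 3 beats each of Plan A, Option I, Proposal Blue — Measure 3 is the Condorcet winner.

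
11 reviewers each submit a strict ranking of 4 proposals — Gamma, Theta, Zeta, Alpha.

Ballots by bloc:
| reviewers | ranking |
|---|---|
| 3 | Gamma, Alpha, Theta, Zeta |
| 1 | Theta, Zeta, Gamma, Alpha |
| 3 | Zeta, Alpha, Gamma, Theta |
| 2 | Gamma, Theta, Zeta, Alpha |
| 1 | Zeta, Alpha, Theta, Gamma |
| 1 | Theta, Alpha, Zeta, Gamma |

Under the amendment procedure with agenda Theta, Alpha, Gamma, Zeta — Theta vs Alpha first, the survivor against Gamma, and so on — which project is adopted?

Zeta

Round 1: Theta vs Alpha — 4–7, Alpha advances.
Round 2: Alpha vs Gamma — 5–6, Gamma advances.
Round 3: Gamma vs Zeta — 5–6, Zeta advances.
The agenda winner is Zeta.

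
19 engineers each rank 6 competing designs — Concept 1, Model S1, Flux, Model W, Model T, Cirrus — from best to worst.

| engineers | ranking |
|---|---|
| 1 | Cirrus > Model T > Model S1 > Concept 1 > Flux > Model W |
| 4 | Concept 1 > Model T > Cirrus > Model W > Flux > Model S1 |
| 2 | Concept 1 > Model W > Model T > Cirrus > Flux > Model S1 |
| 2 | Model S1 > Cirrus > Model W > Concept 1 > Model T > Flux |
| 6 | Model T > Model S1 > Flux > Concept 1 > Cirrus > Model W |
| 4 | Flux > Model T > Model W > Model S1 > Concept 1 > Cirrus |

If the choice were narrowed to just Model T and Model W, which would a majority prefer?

Ballots ranking Model T above Model W: 1 + 4 + 6 + 4 = 15.
Ballots ranking Model W above Model T: 19 − 15 = 4.
Model T wins the head-to-head 15–4.

Model T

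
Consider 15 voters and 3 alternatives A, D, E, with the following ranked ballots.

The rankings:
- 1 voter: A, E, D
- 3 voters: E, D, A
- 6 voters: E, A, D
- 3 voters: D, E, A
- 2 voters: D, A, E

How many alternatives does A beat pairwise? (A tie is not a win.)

A against each rival (15 voters):
A vs D: D wins 8–7.
A–E: E 12–3.
A beats no one; loses to D, E — 0 pairwise wins.

0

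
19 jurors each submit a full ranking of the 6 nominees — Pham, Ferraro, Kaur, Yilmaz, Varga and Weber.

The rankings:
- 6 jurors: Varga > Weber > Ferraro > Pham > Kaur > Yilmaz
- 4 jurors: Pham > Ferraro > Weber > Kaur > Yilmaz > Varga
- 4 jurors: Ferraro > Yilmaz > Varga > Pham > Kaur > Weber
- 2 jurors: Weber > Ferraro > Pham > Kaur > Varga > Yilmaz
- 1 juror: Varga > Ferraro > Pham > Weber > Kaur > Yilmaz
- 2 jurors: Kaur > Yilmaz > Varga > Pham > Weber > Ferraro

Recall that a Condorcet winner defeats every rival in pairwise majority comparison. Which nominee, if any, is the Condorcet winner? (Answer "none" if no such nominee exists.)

none

Pairwise majorities:
Pham vs Ferraro: Ferraro, 13–6.
Pham vs Kaur: Pham, 17–2.
Pham vs Yilmaz: Pham wins 13–6.
Pham vs Varga: Varga wins 13–6.
Pham vs Weber: Pham wins 11–8.
Ferraro vs Kaur: Ferraro wins 17–2.
Ferraro vs Yilmaz: Ferraro wins 17–2.
Ferraro–Varga: Ferraro 10–9.
Ferraro vs Weber: Weber wins 10–9.
Kaur vs Yilmaz: Kaur wins 15–4.
Kaur vs Varga: Varga, 11–8.
Kaur vs Weber: Weber, 13–6.
Yilmaz vs Varga: Yilmaz, 10–9.
Yilmaz vs Weber: Weber wins 13–6.
Varga–Weber: Varga 13–6.
No nominee is unbeaten: Pham loses to Ferraro; Ferraro loses to Weber; Kaur loses to Pham; Yilmaz loses to Pham; Varga loses to Ferraro; Weber loses to Pham. In particular Pham beats Yilmaz beats Varga beats Pham is a majority cycle — no Condorcet winner exists.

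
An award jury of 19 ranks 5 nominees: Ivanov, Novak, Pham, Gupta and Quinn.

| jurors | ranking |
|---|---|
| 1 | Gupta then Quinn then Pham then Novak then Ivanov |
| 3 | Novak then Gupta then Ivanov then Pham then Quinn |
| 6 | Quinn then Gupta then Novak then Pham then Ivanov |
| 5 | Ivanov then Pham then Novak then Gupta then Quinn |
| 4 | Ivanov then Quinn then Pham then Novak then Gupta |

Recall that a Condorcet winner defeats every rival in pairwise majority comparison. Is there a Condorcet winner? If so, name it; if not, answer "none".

none

Pairwise majorities:
Ivanov vs Novak: Ivanov preferred on 5+4 = 9 ballots; Novak wins 10–9.
Ivanov vs Pham: Ivanov preferred on 3+5+4 = 12 ballots; Ivanov wins 12–7.
Ivanov vs Gupta: Ivanov preferred on 5+4 = 9 ballots; Gupta wins 10–9.
Ivanov vs Quinn: 12 to 7, Ivanov.
Novak vs Pham: 9 to 10, Pham.
Novak vs Gupta: 12 to 7, Novak.
Novak vs Quinn: Novak is ranked higher on 3+5 = 8 ballots, Quinn on 11. Quinn wins 11–8.
Pham vs Gupta: 5+4 = 9 for Pham, 10 for Gupta — Gupta by 10–9.
Pham vs Quinn: Pham preferred on 3+5 = 8 ballots; Quinn wins 11–8.
Gupta vs Quinn: Gupta is ranked higher on 1+3+5 = 9 ballots, Quinn on 10. Quinn wins 10–9.
Every nominee loses at least once (Ivanov loses to Novak; Novak loses to Pham; Pham loses to Ivanov; Gupta loses to Novak; Quinn loses to Ivanov). The majority relation contains the cycle Ivanov > Pham > Novak > Ivanov, so there is no Condorcet winner.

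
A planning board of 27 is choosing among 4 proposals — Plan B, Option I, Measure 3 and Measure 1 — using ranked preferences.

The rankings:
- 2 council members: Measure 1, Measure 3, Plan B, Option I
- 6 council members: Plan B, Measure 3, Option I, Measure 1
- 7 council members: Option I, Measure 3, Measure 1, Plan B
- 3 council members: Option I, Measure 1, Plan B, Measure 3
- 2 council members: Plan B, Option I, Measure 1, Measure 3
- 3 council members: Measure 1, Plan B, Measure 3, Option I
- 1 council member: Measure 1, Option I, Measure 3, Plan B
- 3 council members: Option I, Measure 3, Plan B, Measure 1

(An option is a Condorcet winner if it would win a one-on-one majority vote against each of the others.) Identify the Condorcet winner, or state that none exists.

Option I

Head-to-head results (27 council members):
Plan B vs Option I: 13 to 14, Option I.
Plan B vs Measure 3: 6+3+2+3 = 14 for Plan B, 13 for Measure 3 — Plan B by 14–13.
Plan B vs Measure 1: Plan B is ranked higher on 6+2+3 = 11 ballots, Measure 1 on 16. Measure 1 wins 16–11.
Option I vs Measure 3: 7+3+2+1+3 = 16 for Option I, 11 for Measure 3 — Option I by 16–11.
Option I vs Measure 1: Option I, 21–6.
Measure 3 vs Measure 1: 6+7+3 = 16 for Measure 3, 11 for Measure 1 — Measure 3 by 16–11.
Option I defeats every rival head-to-head and is the Condorcet winner.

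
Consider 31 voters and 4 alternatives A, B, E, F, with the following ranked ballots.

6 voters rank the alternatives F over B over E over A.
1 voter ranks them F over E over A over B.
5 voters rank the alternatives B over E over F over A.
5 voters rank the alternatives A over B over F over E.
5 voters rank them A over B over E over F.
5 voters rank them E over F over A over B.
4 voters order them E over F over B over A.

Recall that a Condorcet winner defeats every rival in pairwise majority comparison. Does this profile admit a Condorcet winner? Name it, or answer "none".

Check each pair by majority over 31 ballots:
A vs B: A is ranked higher on 1+5+5+5 = 16 ballots, B on 15. A wins 16–15.
A vs E: E, 21–10.
A vs F: 5+5 = 10 for A, 21 for F — F by 21–10.
B vs E: B is ranked higher on 6+5+5+5 = 21 ballots, E on 10. B wins 21–10.
B vs F: B preferred on 5+5+5 = 15 ballots; F wins 16–15.
E–F: E 19–12.
Every alternative loses at least once (A loses to E; B loses to A; E loses to B; F loses to E). The majority relation contains the cycle A beats B beats E beats A, so there is no Condorcet winner.

none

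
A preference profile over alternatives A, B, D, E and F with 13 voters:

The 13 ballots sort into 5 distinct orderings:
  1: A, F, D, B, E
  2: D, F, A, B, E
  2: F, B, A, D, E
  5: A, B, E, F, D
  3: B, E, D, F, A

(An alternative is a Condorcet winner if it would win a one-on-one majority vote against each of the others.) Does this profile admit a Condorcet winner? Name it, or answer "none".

none

Pairwise majorities:
A vs B: A, 8–5.
A vs D: A wins 8–5.
A–E: A 10–3.
A vs F: F, 7–6.
B vs D: B, 10–3.
B vs E: B, 13–0.
B vs F: B, 8–5.
D–E: E 8–5.
D vs F: F wins 8–5.
E vs F: E wins 8–5.
Each alternative drops at least one matchup (A loses to F; B loses to A; D loses to A; E loses to A; F loses to B); the cycle A → B → F → A rules out a Condorcet winner.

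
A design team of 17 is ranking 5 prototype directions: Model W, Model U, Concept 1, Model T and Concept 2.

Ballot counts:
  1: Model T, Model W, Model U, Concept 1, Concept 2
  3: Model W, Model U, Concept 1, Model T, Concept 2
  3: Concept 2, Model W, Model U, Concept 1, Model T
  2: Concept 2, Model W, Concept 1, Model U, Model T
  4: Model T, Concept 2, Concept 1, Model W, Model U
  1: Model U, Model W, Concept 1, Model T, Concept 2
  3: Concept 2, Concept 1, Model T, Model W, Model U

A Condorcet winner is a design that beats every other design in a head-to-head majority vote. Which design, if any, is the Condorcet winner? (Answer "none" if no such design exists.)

Pairwise majorities:
Model W vs Model U: 16 to 1, Model W.
Model W vs Concept 1: Model W is ranked higher on 1+3+3+2+1 = 10 ballots, Concept 1 on 7. Model W wins 10–7.
Model W vs Model T: Model W preferred on 3+3+2+1 = 9 ballots; Model W wins 9–8.
Model W vs Concept 2: 1+3+1 = 5 for Model W, 12 for Concept 2 — Concept 2 by 12–5.
Model U vs Concept 1: Model U is ranked higher on 1+3+3+1 = 8 ballots, Concept 1 on 9. Concept 1 wins 9–8.
Model U vs Model T: Model U preferred on 3+3+2+1 = 9 ballots; Model U wins 9–8.
Model U vs Concept 2: Model U is ranked higher on 1+3+1 = 5 ballots, Concept 2 on 12. Concept 2 wins 12–5.
Concept 1 vs Model T: Concept 1 preferred on 3+3+2+1+3 = 12 ballots; Concept 1 wins 12–5.
Concept 1 vs Concept 2: Concept 1 preferred on 1+3+1 = 5 ballots; Concept 2 wins 12–5.
Model T vs Concept 2: 9 to 8, Model T.
Each design drops at least one matchup (Model W loses to Concept 2; Model U loses to Model W; Concept 1 loses to Model W; Model T loses to Model W; Concept 2 loses to Model T); the cycle Model W → Model T → Concept 2 → Model W rules out a Condorcet winner.

none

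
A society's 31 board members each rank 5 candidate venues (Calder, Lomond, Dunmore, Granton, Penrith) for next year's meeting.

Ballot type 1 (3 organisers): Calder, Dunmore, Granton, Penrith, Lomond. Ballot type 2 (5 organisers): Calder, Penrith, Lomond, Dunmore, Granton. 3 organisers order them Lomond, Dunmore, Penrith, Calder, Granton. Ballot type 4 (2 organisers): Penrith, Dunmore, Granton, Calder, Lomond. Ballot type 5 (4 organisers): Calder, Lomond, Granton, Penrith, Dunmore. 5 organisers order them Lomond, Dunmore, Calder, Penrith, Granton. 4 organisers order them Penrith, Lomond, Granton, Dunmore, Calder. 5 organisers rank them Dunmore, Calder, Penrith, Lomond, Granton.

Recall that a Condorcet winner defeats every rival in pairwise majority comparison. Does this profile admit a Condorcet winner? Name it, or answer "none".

Head-to-head results (31 organisers):
Calder–Lomond: Calder 19–12.
Calder vs Dunmore: Dunmore wins 19–12.
Calder vs Granton: Calder preferred on 3+5+3+4+5+5 = 25 ballots; Calder wins 25–6.
Calder vs Penrith: 22 to 9, Calder.
Lomond vs Dunmore: Lomond is ranked higher on 5+3+4+5+4 = 21 ballots, Dunmore on 10. Lomond wins 21–10.
Lomond–Granton: Lomond 26–5.
Lomond vs Penrith: Lomond preferred on 3+4+5 = 12 ballots; Penrith wins 19–12.
Dunmore–Granton: Dunmore 23–8.
Dunmore vs Penrith: Dunmore, 16–15.
Granton–Penrith: Penrith 24–7.
Each city drops at least one matchup (Calder loses to Dunmore; Lomond loses to Calder; Dunmore loses to Lomond; Granton loses to Calder; Penrith loses to Calder); the cycle Calder > Lomond > Dunmore > Calder rules out a Condorcet winner.

none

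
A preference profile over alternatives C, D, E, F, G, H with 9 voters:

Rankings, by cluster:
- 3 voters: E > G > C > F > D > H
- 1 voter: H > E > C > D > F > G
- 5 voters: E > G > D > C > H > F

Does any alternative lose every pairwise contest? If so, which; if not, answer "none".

Head-to-head results (9 voters):
C vs D: D wins 5–4.
C vs E: C preferred on 0 ballots; E wins 9–0.
C vs F: C preferred on 3+1+5 = 9 ballots; C wins 9–0.
C vs G: G, 8–1.
C vs H: C preferred on 3+5 = 8 ballots; C wins 8–1.
D–E: E 9–0.
D vs F: 6 to 3, D.
D vs G: G, 8–1.
D vs H: D wins 8–1.
E vs F: E, 9–0.
E vs G: E preferred on 3+1+5 = 9 ballots; E wins 9–0.
E vs H: 3+5 = 8 for E, 1 for H — E by 8–1.
F vs G: G wins 8–1.
F vs H: H, 6–3.
G vs H: G wins 8–1.
Only F has no wins; F is the Condorcet loser.

F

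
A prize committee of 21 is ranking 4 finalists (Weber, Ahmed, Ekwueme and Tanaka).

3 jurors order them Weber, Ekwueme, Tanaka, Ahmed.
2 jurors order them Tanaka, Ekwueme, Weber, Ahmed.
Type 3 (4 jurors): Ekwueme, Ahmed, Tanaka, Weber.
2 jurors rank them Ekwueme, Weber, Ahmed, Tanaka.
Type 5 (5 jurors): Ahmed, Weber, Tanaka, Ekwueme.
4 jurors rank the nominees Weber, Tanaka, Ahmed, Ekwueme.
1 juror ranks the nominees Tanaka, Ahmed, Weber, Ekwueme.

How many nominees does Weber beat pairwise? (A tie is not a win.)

3

Weber against each rival (21 jurors):
Weber vs Ahmed: 11 to 10, Weber.
Weber vs Ekwueme: 13 to 8, Weber.
Weber vs Tanaka: Weber preferred on 3+2+5+4 = 14 ballots; Weber wins 14–7.
Weber beats Ahmed, Ekwueme, Tanaka — 3 pairwise wins.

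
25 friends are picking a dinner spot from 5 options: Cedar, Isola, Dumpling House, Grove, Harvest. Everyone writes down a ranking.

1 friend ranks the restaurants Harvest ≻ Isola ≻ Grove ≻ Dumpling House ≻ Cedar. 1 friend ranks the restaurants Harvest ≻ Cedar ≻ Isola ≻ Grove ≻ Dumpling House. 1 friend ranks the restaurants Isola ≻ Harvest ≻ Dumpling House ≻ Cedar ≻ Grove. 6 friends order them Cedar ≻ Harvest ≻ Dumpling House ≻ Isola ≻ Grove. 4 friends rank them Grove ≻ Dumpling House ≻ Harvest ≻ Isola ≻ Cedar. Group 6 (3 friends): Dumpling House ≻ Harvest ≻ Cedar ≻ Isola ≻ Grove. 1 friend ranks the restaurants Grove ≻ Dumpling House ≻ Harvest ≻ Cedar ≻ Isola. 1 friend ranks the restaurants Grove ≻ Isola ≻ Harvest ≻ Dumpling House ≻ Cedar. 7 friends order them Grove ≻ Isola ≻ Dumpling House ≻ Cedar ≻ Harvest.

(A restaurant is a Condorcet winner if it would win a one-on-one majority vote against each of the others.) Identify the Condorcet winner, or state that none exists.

Head-to-head results (25 friends):
Cedar vs Isola: Isola wins 14–11.
Cedar vs Dumpling House: Cedar is ranked higher on 1+6 = 7 ballots, Dumpling House on 18. Dumpling House wins 18–7.
Cedar vs Grove: Grove, 14–11.
Cedar vs Harvest: Cedar is ranked higher on 6+7 = 13 ballots, Harvest on 12. Cedar wins 13–12.
Isola vs Dumpling House: Isola is ranked higher on 1+1+1+1+7 = 11 ballots, Dumpling House on 14. Dumpling House wins 14–11.
Isola vs Grove: Grove, 13–12.
Isola vs Harvest: 9 to 16, Harvest.
Dumpling House vs Grove: 10 to 15, Grove.
Dumpling House vs Harvest: 15 to 10, Dumpling House.
Grove vs Harvest: Grove wins 13–12.
Grove beats each of Cedar, Isola, Dumpling House, Harvest — Grove is the Condorcet winner.

Grove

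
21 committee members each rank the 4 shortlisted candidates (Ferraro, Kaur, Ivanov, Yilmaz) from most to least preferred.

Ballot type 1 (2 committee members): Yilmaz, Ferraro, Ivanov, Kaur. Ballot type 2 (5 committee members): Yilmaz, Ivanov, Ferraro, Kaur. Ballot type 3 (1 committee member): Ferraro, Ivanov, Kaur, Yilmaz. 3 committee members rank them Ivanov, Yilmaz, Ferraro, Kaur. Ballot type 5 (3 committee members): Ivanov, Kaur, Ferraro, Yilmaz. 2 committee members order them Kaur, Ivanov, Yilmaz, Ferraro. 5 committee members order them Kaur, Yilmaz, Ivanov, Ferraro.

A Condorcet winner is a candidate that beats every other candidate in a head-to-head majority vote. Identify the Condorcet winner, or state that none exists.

Check each pair by majority over 21 ballots:
Ferraro vs Kaur: Ferraro preferred on 2+5+1+3 = 11 ballots; Ferraro wins 11–10.
Ferraro vs Ivanov: 2+1 = 3 for Ferraro, 18 for Ivanov — Ivanov by 18–3.
Ferraro vs Yilmaz: 4 to 17, Yilmaz.
Kaur vs Ivanov: 2+5 = 7 for Kaur, 14 for Ivanov — Ivanov by 14–7.
Kaur vs Yilmaz: 1+3+2+5 = 11 for Kaur, 10 for Yilmaz — Kaur by 11–10.
Ivanov vs Yilmaz: 9 to 12, Yilmaz.
Each candidate drops at least one matchup (Ferraro loses to Ivanov; Kaur loses to Ferraro; Ivanov loses to Yilmaz; Yilmaz loses to Kaur); the cycle Ferraro > Kaur > Yilmaz > Ferraro rules out a Condorcet winner.

none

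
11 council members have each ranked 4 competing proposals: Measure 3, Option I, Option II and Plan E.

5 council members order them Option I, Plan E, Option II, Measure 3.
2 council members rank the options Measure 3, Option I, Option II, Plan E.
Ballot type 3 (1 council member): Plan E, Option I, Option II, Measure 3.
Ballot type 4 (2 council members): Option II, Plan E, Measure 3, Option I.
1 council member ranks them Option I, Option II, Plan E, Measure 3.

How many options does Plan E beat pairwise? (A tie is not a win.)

Plan E against each rival (11 council members):
Plan E vs Measure 3: 5+1+2+1 = 9 for Plan E, 2 for Measure 3 — Plan E by 9–2.
Plan E vs Option I: Option I wins 8–3.
Plan E–Option II: Plan E 6–5.
Plan E beats Measure 3, Option II; loses to Option I — 2 pairwise wins.

2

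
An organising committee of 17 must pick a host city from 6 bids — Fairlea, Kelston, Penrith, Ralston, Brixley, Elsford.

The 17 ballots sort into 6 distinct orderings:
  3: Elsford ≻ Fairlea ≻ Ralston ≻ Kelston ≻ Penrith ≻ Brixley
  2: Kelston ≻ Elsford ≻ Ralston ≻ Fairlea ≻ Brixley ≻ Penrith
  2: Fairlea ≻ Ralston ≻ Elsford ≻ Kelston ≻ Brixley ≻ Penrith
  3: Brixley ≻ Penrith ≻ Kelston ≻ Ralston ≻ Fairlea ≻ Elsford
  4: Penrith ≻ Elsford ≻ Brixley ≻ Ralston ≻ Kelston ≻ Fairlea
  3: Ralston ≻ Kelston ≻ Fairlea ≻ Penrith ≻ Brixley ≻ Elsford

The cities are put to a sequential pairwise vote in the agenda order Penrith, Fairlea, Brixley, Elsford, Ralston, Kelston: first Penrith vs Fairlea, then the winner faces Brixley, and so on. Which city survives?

Round 1: Penrith vs Fairlea — 7–10, Fairlea advances.
Round 2: Fairlea vs Brixley — 10–7, Fairlea advances.
Round 3: Fairlea vs Elsford — 8–9, Elsford advances.
Round 4: Elsford vs Ralston — 9–8, Elsford advances.
Round 5: Elsford vs Kelston — 9–8, Elsford advances.
The agenda winner is Elsford.

Elsford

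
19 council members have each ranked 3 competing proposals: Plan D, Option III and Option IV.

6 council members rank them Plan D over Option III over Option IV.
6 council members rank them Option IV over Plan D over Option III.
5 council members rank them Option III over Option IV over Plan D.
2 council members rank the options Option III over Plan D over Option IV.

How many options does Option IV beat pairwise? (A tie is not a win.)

Option IV against each rival (19 council members):
Option IV vs Plan D: Option IV is ranked higher on 6+5 = 11 ballots, Plan D on 8. Option IV wins 11–8.
Option IV vs Option III: 6 for Option IV, 13 for Option III — Option III by 13–6.
Option IV beats Plan D; loses to Option III — 1 pairwise win.

1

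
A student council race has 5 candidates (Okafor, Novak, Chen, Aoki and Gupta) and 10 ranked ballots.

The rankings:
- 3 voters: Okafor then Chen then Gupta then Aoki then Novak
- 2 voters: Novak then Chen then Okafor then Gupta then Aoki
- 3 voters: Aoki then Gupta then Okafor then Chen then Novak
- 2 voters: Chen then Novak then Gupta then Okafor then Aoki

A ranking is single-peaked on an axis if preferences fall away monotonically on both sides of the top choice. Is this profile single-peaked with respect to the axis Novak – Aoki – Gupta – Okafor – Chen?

Axis positions: Novak=1, Aoki=2, Gupta=3, Okafor=4, Chen=5.
Cluster 1 (peak Okafor at position 4): ranking walks positions 4-5-3-2-1, expanding outward from the peak — single-peaked.
Cluster 2: ranking walks positions 1-5-4-3-2; Chen is ranked above Aoki even though Aoki lies between Chen and the peak Novak on the axis — preferences dip and rise again. Not single-peaked.
Cluster 3 (peak Aoki at position 2): ranking walks positions 2-3-4-5-1, expanding outward from the peak — single-peaked.
Cluster 4: ranking walks positions 5-1-3-4-2; Novak is ranked above Okafor even though Okafor lies between Novak and the peak Chen on the axis — preferences dip and rise again. Not single-peaked.
Cluster 2 violates single-peakedness, so the profile is not single-peaked on this axis.

no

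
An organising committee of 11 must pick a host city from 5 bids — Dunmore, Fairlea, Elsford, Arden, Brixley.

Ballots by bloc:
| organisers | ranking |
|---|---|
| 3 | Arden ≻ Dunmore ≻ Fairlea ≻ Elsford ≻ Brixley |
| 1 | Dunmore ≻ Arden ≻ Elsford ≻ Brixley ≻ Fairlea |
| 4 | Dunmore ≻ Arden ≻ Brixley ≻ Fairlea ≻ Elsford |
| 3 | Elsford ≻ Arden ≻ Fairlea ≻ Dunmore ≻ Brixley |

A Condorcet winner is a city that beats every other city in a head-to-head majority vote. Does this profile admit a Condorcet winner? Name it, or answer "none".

Arden

Head-to-head results (11 organisers):
Dunmore vs Fairlea: 3+1+4 = 8 for Dunmore, 3 for Fairlea — Dunmore by 8–3.
Dunmore vs Elsford: 8 to 3, Dunmore.
Dunmore vs Arden: Dunmore is ranked higher on 1+4 = 5 ballots, Arden on 6. Arden wins 6–5.
Dunmore vs Brixley: Dunmore is ranked higher on 3+1+4+3 = 11 ballots, Brixley on 0. Dunmore wins 11–0.
Fairlea vs Elsford: 7 to 4, Fairlea.
Fairlea vs Arden: Fairlea preferred on 0 ballots; Arden wins 11–0.
Fairlea vs Brixley: Fairlea preferred on 3+3 = 6 ballots; Fairlea wins 6–5.
Elsford vs Arden: Elsford preferred on 3 ballots; Arden wins 8–3.
Elsford vs Brixley: Elsford is ranked higher on 3+1+3 = 7 ballots, Brixley on 4. Elsford wins 7–4.
Arden vs Brixley: Arden preferred on 3+1+4+3 = 11 ballots; Arden wins 11–0.
Arden wins every pairwise contest, so Arden is the Condorcet winner.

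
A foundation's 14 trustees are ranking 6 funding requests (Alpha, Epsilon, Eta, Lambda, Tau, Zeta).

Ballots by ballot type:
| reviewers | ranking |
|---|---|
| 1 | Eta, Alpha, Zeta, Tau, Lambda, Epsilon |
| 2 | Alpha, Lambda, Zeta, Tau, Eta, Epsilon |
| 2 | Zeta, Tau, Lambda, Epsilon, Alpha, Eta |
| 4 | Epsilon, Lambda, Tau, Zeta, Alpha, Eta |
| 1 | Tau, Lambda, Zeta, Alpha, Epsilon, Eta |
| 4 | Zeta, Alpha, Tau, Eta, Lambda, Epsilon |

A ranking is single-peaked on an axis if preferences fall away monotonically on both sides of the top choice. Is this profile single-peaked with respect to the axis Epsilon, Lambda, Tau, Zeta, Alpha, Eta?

Axis positions: Epsilon=1, Lambda=2, Tau=3, Zeta=4, Alpha=5, Eta=6.
Ballot type 1 (peak Eta at position 6): ranking walks positions 6-5-4-3-2-1, expanding outward from the peak — single-peaked.
Ballot type 2: ranking walks positions 5-2-4-3-6-1; Lambda is ranked above Zeta even though Zeta lies between Lambda and the peak Alpha on the axis — preferences dip and rise again. Not single-peaked.
Ballot type 3 (peak Zeta at position 4): ranking walks positions 4-3-2-1-5-6, expanding outward from the peak — single-peaked.
Ballot type 4 (peak Epsilon at position 1): ranking walks positions 1-2-3-4-5-6, expanding outward from the peak — single-peaked.
Ballot type 5 (peak Tau at position 3): ranking walks positions 3-2-4-5-1-6, expanding outward from the peak — single-peaked.
Ballot type 6 (peak Zeta at position 4): ranking walks positions 4-5-3-6-2-1, expanding outward from the peak — single-peaked.
Ballot type 2 violates single-peakedness, so the profile is not single-peaked on this axis.

no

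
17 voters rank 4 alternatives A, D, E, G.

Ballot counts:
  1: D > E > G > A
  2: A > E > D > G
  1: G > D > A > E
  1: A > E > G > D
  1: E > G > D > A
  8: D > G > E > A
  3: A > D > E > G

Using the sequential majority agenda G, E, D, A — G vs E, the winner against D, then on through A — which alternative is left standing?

D

Round 1: G vs E — 9–8, G advances.
Round 2: G vs D — 3–14, D advances.
Round 3: D vs A — 11–6, D advances.
The agenda winner is D.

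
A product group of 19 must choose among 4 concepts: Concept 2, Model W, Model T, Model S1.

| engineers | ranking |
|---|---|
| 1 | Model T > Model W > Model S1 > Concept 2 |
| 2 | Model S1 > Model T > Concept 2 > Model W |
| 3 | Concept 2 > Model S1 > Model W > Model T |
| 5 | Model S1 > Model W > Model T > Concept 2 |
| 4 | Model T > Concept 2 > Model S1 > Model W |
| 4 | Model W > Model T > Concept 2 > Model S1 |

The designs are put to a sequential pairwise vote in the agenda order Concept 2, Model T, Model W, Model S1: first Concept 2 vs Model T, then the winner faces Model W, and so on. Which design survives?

Model S1

Round 1: Concept 2 vs Model T — 3–16, Model T advances.
Round 2: Model T vs Model W — 7–12, Model W advances.
Round 3: Model W vs Model S1 — 5–14, Model S1 advances.
The agenda winner is Model S1.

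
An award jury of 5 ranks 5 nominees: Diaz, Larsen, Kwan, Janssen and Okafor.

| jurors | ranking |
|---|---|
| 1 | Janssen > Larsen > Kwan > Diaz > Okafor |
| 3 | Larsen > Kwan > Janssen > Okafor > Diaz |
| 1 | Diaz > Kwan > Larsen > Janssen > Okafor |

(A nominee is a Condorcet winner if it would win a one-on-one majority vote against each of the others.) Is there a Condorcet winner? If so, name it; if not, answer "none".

Larsen

Head-to-head results (5 jurors):
Diaz vs Larsen: Larsen wins 4–1.
Diaz vs Kwan: Kwan, 4–1.
Diaz vs Janssen: Janssen wins 4–1.
Diaz vs Okafor: Okafor, 3–2.
Larsen–Kwan: Larsen 4–1.
Larsen vs Janssen: Larsen, 4–1.
Larsen vs Okafor: Larsen wins 5–0.
Kwan vs Janssen: Kwan wins 4–1.
Kwan–Okafor: Kwan 5–0.
Janssen–Okafor: Janssen 5–0.
Larsen defeats every rival head-to-head and is the Condorcet winner.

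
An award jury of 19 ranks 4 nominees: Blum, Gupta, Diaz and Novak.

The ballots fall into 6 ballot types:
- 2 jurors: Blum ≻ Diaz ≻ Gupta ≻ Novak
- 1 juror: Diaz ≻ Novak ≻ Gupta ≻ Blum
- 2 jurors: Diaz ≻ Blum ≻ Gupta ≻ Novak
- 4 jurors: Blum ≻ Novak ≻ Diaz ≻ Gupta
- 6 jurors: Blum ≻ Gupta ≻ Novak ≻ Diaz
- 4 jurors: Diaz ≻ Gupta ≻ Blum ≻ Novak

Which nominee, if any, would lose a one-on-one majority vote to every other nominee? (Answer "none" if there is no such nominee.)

Head-to-head results (19 jurors):
Blum vs Gupta: Blum, 14–5.
Blum vs Diaz: Blum, 12–7.
Blum vs Novak: Blum is ranked higher on 2+2+4+6+4 = 18 ballots, Novak on 1. Blum wins 18–1.
Gupta vs Diaz: 6 to 13, Diaz.
Gupta vs Novak: Gupta is ranked higher on 2+2+6+4 = 14 ballots, Novak on 5. Gupta wins 14–5.
Diaz vs Novak: Novak, 10–9.
Each nominee has at least one pairwise win (Blum beats Gupta; Gupta beats Novak; Diaz beats Gupta; Novak beats Diaz) — no Condorcet loser.

none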